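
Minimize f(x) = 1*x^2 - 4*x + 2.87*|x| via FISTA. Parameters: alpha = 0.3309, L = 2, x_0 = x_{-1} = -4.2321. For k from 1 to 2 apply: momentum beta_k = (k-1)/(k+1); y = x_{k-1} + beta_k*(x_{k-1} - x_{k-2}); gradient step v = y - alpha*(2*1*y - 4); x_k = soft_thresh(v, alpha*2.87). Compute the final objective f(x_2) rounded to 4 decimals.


FISTA on f(x) = 1*x^2 - 4*x + 2.87*|x|
L = 2, alpha = 0.3309
Iteration 1: beta = 0.0, y = -4.2321 + 0.0*(-4.2321 + 4.2321) = -4.2321
  grad(y) = -12.4642, v = y - alpha*grad = -0.1077
  prox(v) = soft_thresh(-0.1077, 0.9497) = 0.0
Iteration 2: beta = 0.3333, y = 0.0 + 0.3333*(0.0 + 4.2321) = 1.4107
  grad(y) = -1.1786, v = y - alpha*grad = 1.8007
  prox(v) = soft_thresh(1.8007, 0.9497) = 0.851
f(x_2) = 1*0.851^2 - 4*0.851 + 2.87*|0.851| = -0.2374


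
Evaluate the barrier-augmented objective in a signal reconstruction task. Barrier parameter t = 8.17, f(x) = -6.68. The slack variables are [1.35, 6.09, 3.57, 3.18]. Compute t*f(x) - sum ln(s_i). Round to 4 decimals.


Step 1: Compute log-barrier.
ln values: [0.3001, 1.8066, 1.2726, 1.1569]
phi = -(0.3001 + 1.8066 + 1.2726 + 1.1569) = -4.5362
Step 2: Compute augmented objective.
t*f(x) = 8.17*-6.68 = -54.5756
Total = -54.5756 - 4.5362 = -59.1118


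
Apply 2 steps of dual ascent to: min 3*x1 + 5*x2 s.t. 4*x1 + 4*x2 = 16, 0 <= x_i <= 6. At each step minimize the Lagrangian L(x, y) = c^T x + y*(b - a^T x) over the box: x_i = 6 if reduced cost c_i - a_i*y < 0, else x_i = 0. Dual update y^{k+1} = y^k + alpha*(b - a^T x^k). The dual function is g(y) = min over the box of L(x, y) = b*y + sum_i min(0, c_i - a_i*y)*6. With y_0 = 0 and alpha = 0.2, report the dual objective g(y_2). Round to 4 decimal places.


Dual ascent for LP: min 3*x1 + 5*x2, 4*x1 + 4*x2 = 16, 0 <= x_i <= 6
Step 1: y^k = 0.0, reduced costs: (3.0, 5.0)
  x^k = (0.0, 0.0), subgradient = b - a^T x = 16.0
  y^{k+1} = 0.0 + 0.2*16.0 = 3.2
Step 2: y^k = 3.2, reduced costs: (-9.8, -7.8)
  x^k = (6.0, 6.0), subgradient = b - a^T x = -32.0
  y^{k+1} = 3.2 + 0.2*-32.0 = -3.2
Dual objective at y_2 = -3.2: reduced costs (15.8, 17.8), box minimizer x = (0.0, 0.0)
g(y_2) = b*y + (c1 - a1*y)*x1 + (c2 - a2*y)*x2 = 16*(-3.2) + 15.8*0.0 + 17.8*0.0 = -51.2 + 0.0 + 0.0 = -51.2


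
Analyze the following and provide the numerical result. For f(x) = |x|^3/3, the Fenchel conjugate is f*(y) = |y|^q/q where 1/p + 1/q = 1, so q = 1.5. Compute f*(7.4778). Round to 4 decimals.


The conjugate exponent q satisfies 1/p + 1/q = 1.
p = 3, so q = 3/(3 - 1) = 1.5
|y|^q = 7.4778^1.5 = 20.4485
f*(7.4778) = 20.4485 / 1.5 = 13.6323


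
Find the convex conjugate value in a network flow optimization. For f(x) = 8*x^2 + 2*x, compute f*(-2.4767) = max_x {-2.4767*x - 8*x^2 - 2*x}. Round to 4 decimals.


f*(y) = sup_x {y*x - a*x^2 - b*x} = sup_x {(y-b)*x - a*x^2}
FOC: (y - b) - 2a*x = 0 => x* = (y - b)/(2a)
x* = (-2.4767 - 2)/(2*8) = -0.2798
f*(-2.4767) = (y-b)^2/(4a) = (-2.4767 - 2)^2/(4*8)
= 20.0408/32 = 0.6263


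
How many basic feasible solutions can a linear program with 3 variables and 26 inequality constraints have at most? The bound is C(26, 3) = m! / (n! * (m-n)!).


Each vertex corresponds to some choice of n active constraints out of m, so the number of vertices is at most C(m, n) = m! / (n!(m-n)!).
m = 26, n = 3
Numerator: 26 * 25 * 24
Denominator: 3! = 6
C(26, 3) = 2600


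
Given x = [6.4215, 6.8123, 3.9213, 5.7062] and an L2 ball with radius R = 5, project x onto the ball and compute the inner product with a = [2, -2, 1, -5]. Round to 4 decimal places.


Step 1: Compute ||x|| (intermediates to 6 decimals).
||x|| = sqrt(6.4215^2 + 6.8123^2 + 3.9213^2 + 5.7062^2) = 11.6439
Step 2: Project.
Since ||x|| > R, scale = R/||x|| = 5/11.6439 = 0.429409, proj(x) = scale * x
proj(x) = [2.75745, 2.925263, 1.683842, 2.450294]
Step 3: Dot product.
a^T * proj(x) = 2*2.75745 - 2*2.925263 + 1*1.683842 - 5*2.450294 = -10.9033


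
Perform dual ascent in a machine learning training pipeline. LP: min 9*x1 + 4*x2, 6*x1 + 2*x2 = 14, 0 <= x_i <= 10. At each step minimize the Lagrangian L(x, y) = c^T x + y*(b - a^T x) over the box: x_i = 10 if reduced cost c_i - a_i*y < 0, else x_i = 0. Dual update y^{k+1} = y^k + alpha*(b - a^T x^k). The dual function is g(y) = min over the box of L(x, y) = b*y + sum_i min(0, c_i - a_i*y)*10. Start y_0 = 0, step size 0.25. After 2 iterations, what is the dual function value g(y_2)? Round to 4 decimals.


Dual ascent for LP: min 9*x1 + 4*x2, 6*x1 + 2*x2 = 14, 0 <= x_i <= 10
Step 1: y^k = 0.0, reduced costs: (9.0, 4.0)
  x^k = (0.0, 0.0), subgradient = b - a^T x = 14.0
  y^{k+1} = 0.0 + 0.25*14.0 = 3.5
Step 2: y^k = 3.5, reduced costs: (-12.0, -3.0)
  x^k = (10.0, 10.0), subgradient = b - a^T x = -66.0
  y^{k+1} = 3.5 + 0.25*-66.0 = -13.0
Dual objective at y_2 = -13.0: reduced costs (87.0, 30.0), box minimizer x = (0.0, 0.0)
g(y_2) = b*y + (c1 - a1*y)*x1 + (c2 - a2*y)*x2 = 14*(-13.0) + 87.0*0.0 + 30.0*0.0 = -182.0 + 0.0 + 0.0 = -182.0


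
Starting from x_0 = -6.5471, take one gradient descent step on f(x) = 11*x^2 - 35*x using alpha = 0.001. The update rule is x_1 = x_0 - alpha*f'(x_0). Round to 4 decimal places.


We compute the gradient at x_0 and apply the update.
f'(x) = 22*x - 35
f'(-6.5471) = 22*-6.5471 - 35 = -179.0362
x_1 = -6.5471 - 0.001*-179.0362 = -6.3681


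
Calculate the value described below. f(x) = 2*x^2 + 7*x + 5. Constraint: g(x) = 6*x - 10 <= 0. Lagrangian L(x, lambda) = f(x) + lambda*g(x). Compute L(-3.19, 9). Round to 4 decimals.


Step 1: Evaluate f(x).
f(-3.19) = 2*(-3.19)^2 + 7*(-3.19) + 5 = 3.0222
Step 2: Evaluate g(x).
g(-3.19) = 6*-3.19 - 10 = -29.14
Step 3: Compute Lagrangian.
L = 3.0222 + 9*-29.14 = -259.2378


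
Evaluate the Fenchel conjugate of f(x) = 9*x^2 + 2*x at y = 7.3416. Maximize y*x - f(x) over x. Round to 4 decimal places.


f*(y) = sup_x {y*x - a*x^2 - b*x} = sup_x {(y-b)*x - a*x^2}
FOC: (y - b) - 2a*x = 0 => x* = (y - b)/(2a)
x* = (7.3416 - 2)/(2*9) = 0.2968
f*(7.3416) = (y-b)^2/(4a) = (7.3416 - 2)^2/(4*9)
= 28.5327/36 = 0.7926


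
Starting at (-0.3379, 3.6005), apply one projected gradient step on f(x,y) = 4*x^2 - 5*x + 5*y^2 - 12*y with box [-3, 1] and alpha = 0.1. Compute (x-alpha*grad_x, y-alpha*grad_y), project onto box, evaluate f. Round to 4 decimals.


Step 1: Compute gradient at (-0.3379, 3.6005).
grad_x = 2*4*-0.3379 - 5 = -7.7032
grad_y = 2*5*3.6005 - 12 = 24.005
Step 2: Gradient step.
x_raw = -0.3379 - 0.1*-7.7032 = 0.4324
y_raw = 3.6005 - 0.1*24.005 = 1.2
Step 3: Project onto [-3, 1].
x_proj = clip(0.4324) = 0.4324
y_proj = clip(1.2) = 1.0
Step 4: Evaluate f.
f(0.4324, 1.0) = -8.4142


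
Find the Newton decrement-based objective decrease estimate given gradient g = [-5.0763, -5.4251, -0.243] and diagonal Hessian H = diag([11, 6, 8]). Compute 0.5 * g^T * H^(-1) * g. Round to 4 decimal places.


Step 1: H is diagonal, so H^(-1) * g = [-0.4615, -0.9042, -0.0304].
Step 2: g^T H^(-1) g = sum_i g_i^2 / H_ii
  = (-5.0763)^2/11 + (-5.4251)^2/6 + (-0.243)^2/8
  = 2.3426 + 4.9053 + 0.0074 = 7.2553
Step 3: Objective decrease = 0.5 * g^T H^(-1) g = 3.6276


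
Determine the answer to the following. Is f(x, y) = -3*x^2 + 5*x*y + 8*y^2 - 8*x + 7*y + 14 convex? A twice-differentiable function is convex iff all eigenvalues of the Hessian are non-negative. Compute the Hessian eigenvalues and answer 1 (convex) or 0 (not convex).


The Hessian of f(x,y) = -3*x^2 + 5*x*y + 8*y^2 - 8*x + 7*y + 14 is:
H = [[-6, 5], [5, 16]]
Trace = -6 + 16 = 10
Determinant = -6*16 - (5)^2 = -121
Discriminant = (10)^2 - 4*-121 = 584.0
Eigenvalues: lambda_1 = -7.083, lambda_2 = 17.083
The function is not convex.

0


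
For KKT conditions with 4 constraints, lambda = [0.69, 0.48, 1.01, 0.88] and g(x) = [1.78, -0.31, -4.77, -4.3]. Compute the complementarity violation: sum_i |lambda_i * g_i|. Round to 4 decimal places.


KKT complementary slackness check:
lambda_1 * g_1 = 0.69 * 1.78 = 1.2282
lambda_2 * g_2 = 0.48 * -0.31 = -0.1488
lambda_3 * g_3 = 1.01 * -4.77 = -4.8177
lambda_4 * g_4 = 0.88 * -4.3 = -3.784
Total violation = 1.2282 + 0.1488 + 4.8177 + 3.784 = 9.9787


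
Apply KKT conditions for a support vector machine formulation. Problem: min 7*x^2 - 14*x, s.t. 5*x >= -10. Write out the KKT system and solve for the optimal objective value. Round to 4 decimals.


Step 1: Try lambda = 0 (constraint inactive).
Stationarity: 2*7*x - 14 = 0
x* = 14/(2*7) = 1.0
Check constraint: 5*1.0 = 5.0 >= -10 -- satisfied.
Step 2: Compute optimal value.
f(x*) = 7*1.0^2 - 14*1.0 = -7.0


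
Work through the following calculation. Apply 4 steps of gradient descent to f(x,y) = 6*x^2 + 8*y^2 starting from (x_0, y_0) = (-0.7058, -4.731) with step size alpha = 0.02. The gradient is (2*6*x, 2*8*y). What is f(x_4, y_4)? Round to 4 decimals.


Gradient descent on f(x,y) = 6*x^2 + 8*y^2.
Starting point: (-0.7058, -4.731), alpha = 0.02
Step 1: grad_x = 2*6*-0.7058 = -8.4696, grad_y = 2*8*-4.731 = -75.696
  x_1 = -0.7058 - 0.02*-8.4696 = -0.5364
  y_1 = -4.731 - 0.02*-75.696 = -3.2171
Step 2: grad_x = 2*6*-0.5364 = -6.4369, grad_y = 2*8*-3.2171 = -51.4733
  x_2 = -0.5364 - 0.02*-6.4369 = -0.4077
  y_2 = -3.2171 - 0.02*-51.4733 = -2.1876
Step 3: grad_x = 2*6*-0.4077 = -4.892, grad_y = 2*8*-2.1876 = -35.0018
  x_3 = -0.4077 - 0.02*-4.892 = -0.3098
  y_3 = -2.1876 - 0.02*-35.0018 = -1.4876
Step 4: grad_x = 2*6*-0.3098 = -3.718, grad_y = 2*8*-1.4876 = -23.8012
  x_4 = -0.3098 - 0.02*-3.718 = -0.2355
  y_4 = -1.4876 - 0.02*-23.8012 = -1.0116
f(-0.2355, -1.0116) = 6*(-0.2355)^2 + 8*(-1.0116)^2 = 8.5186


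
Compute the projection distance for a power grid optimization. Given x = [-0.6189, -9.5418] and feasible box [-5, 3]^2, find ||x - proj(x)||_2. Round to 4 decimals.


Project each component onto [-5, 3].
clip(-0.6189) = -0.6189, clip(-9.5418) = -5.0
Projection = [-0.6189, -5.0]
Squared diffs: [0.0, 20.6279]
Distance = sqrt(20.6279) = 4.5418


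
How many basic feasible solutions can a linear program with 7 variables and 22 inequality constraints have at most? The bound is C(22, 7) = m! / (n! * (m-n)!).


Each vertex corresponds to some choice of n active constraints out of m, so the number of vertices is at most C(m, n) = m! / (n!(m-n)!).
m = 22, n = 7
Numerator: 22 * 21 * 20 * 19 * 18 * 17 * 16
Denominator: 7! = 5040
C(22, 7) = 170544


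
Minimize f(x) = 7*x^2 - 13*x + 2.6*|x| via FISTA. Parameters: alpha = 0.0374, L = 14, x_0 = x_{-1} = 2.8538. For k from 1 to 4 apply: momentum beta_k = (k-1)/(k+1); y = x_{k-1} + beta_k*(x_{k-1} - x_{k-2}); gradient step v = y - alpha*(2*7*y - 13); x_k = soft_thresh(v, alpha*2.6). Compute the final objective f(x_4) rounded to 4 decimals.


FISTA on f(x) = 7*x^2 - 13*x + 2.6*|x|
L = 14, alpha = 0.0374
Iteration 1: beta = 0.0, y = 2.8538 + 0.0*(2.8538 - 2.8538) = 2.8538
  grad(y) = 26.9532, v = y - alpha*grad = 1.8458
  prox(v) = soft_thresh(1.8458, 0.0972) = 1.7485
Iteration 2: beta = 0.3333, y = 1.7485 + 0.3333*(1.7485 - 2.8538) = 1.3801
  grad(y) = 6.3211, v = y - alpha*grad = 1.1437
  prox(v) = soft_thresh(1.1437, 0.0972) = 1.0464
Iteration 3: beta = 0.5, y = 1.0464 + 0.5*(1.0464 - 1.7485) = 0.6954
  grad(y) = -3.2645, v = y - alpha*grad = 0.8175
  prox(v) = soft_thresh(0.8175, 0.0972) = 0.7202
Iteration 4: beta = 0.6, y = 0.7202 + 0.6*(0.7202 - 1.0464) = 0.5245
  grad(y) = -5.6566, v = y - alpha*grad = 0.7361
  prox(v) = soft_thresh(0.7361, 0.0972) = 0.6388
f(x_4) = 7*0.6388^2 - 13*0.6388 + 2.6*|0.6388| = -3.7871


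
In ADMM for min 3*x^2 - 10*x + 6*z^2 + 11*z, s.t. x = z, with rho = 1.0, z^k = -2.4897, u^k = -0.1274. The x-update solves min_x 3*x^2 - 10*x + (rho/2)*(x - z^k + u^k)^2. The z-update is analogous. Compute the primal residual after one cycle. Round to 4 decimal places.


ADMM iteration with rho = 1.0, z^k = -2.4897, u^k = -0.1274
Step 1: x-update.
Minimize 3*x^2 - 10*x + (1.0/2)*(x + 2.4897 - 0.1274)^2
FOC: (2*3 + 1.0)*x = 10 + 1.0*(-2.4897 + 0.1274)
x^{k+1} = 1.0911
Step 2: z-update.
Minimize 6*z^2 + 11*z + (1.0/2)*(1.0911 - z - 0.1274)^2
FOC: (2*6 + 1.0)*z = -11 + 1.0*(1.0911 - 0.1274)
z^{k+1} = -0.772
Step 3: u-update.
u^{k+1} = -0.1274 + 1.0911 + 0.772 = 1.7357
Step 4: Primal residual = |1.0911 + 0.772| = 1.8631


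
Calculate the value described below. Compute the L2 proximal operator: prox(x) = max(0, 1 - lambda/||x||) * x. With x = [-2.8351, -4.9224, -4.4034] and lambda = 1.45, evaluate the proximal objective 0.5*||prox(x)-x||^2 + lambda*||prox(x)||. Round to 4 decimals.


Step 1: Compute ||x||.
||x|| = 7.1873
Step 2: Compute scaling factor.
scale = max(0, 1 - 1.45/7.1873) = 0.7983
Step 3: prox(x) = [-2.2631, -3.9293, -3.515]
||prox(x)|| = 5.7373
Step 4: Proximal objective.
0.5*||prox-x||^2 = 1.0513
lambda*||prox|| = 8.3191
Total = 9.3704


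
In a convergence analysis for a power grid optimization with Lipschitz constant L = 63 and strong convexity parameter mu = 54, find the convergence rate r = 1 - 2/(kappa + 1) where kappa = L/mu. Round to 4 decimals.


Step 1: Compute the condition number.
kappa = L/mu = 63/54 = 1.1667
Step 2: Compute the convergence rate.
r = 1 - 2/(kappa + 1) = 1 - 2*mu/(L + mu) = (L - mu)/(L + mu) = 9/117 = 0.0769


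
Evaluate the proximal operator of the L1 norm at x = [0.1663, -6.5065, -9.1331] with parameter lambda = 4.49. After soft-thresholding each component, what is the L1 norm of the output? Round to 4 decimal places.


Soft-thresholding with lambda = 4.49:
prox(0.1663) = sign(0.1663)*max(|0.1663| - 4.49, 0) = 0.0
prox(-6.5065) = sign(-6.5065)*max(|-6.5065| - 4.49, 0) = -2.0165
prox(-9.1331) = sign(-9.1331)*max(|-9.1331| - 4.49, 0) = -4.6431
prox(x) = [0.0, -2.0165, -4.6431]
||prox(x)||_1 = 0.0 + 2.0165 + 4.6431 = 6.6596


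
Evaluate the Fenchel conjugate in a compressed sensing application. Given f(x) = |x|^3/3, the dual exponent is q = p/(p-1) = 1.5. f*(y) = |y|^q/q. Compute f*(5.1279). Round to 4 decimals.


The conjugate exponent q satisfies 1/p + 1/q = 1.
p = 3, so q = 3/(3 - 1) = 1.5
|y|^q = 5.1279^1.5 = 11.6121
f*(5.1279) = 11.6121 / 1.5 = 7.7414


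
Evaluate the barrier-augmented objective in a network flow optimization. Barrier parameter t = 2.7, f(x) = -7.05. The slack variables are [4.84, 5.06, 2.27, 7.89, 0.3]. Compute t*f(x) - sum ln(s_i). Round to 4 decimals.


Step 1: Compute log-barrier.
ln values: [1.5769, 1.6214, 0.8198, 2.0656, -1.204]
phi = -(1.5769 + 1.6214 + 0.8198 + 2.0656 - 1.204) = -4.8797
Step 2: Compute augmented objective.
t*f(x) = 2.7*-7.05 = -19.035
Total = -19.035 - 4.8797 = -23.9147


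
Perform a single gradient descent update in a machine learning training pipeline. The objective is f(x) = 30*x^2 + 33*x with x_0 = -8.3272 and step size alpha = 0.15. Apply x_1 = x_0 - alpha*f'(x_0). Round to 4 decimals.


We compute the gradient at x_0 and apply the update.
f'(x) = 60*x + 33
f'(-8.3272) = 60*-8.3272 + 33 = -466.632
x_1 = -8.3272 - 0.15*-466.632 = 61.6676


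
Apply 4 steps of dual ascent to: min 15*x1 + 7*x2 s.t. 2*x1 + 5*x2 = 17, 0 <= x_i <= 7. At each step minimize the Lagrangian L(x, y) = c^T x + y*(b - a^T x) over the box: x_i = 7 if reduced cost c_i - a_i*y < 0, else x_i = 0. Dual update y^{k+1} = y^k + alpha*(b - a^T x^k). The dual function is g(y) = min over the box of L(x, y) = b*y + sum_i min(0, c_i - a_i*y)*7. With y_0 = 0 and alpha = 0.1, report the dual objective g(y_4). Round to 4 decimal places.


Dual ascent for LP: min 15*x1 + 7*x2, 2*x1 + 5*x2 = 17, 0 <= x_i <= 7
Step 1: y^k = 0.0, reduced costs: (15.0, 7.0)
  x^k = (0.0, 0.0), subgradient = b - a^T x = 17.0
  y^{k+1} = 0.0 + 0.1*17.0 = 1.7
Step 2: y^k = 1.7, reduced costs: (11.6, -1.5)
  x^k = (0.0, 7.0), subgradient = b - a^T x = -18.0
  y^{k+1} = 1.7 + 0.1*-18.0 = -0.1
Step 3: y^k = -0.1, reduced costs: (15.2, 7.5)
  x^k = (0.0, 0.0), subgradient = b - a^T x = 17.0
  y^{k+1} = -0.1 + 0.1*17.0 = 1.6
Step 4: y^k = 1.6, reduced costs: (11.8, -1.0)
  x^k = (0.0, 7.0), subgradient = b - a^T x = -18.0
  y^{k+1} = 1.6 + 0.1*-18.0 = -0.2
Dual objective at y_4 = -0.2: reduced costs (15.4, 8.0), box minimizer x = (0.0, 0.0)
g(y_4) = b*y + (c1 - a1*y)*x1 + (c2 - a2*y)*x2 = 17*(-0.2) + 15.4*0.0 + 8.0*0.0 = -3.4 + 0.0 + 0.0 = -3.4


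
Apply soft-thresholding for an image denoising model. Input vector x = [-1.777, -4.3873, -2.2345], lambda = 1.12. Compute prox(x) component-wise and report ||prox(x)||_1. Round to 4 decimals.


Soft-thresholding with lambda = 1.12:
prox(-1.777) = sign(-1.777)*max(|-1.777| - 1.12, 0) = -0.657
prox(-4.3873) = sign(-4.3873)*max(|-4.3873| - 1.12, 0) = -3.2673
prox(-2.2345) = sign(-2.2345)*max(|-2.2345| - 1.12, 0) = -1.1145
prox(x) = [-0.657, -3.2673, -1.1145]
||prox(x)||_1 = 0.657 + 3.2673 + 1.1145 = 5.0388


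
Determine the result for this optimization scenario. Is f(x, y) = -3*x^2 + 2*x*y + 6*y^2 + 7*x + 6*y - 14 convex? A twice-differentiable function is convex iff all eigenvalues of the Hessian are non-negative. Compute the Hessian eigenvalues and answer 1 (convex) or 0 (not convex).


The Hessian of f(x,y) = -3*x^2 + 2*x*y + 6*y^2 + 7*x + 6*y - 14 is:
H = [[-6, 2], [2, 12]]
Trace = -6 + 12 = 6
Determinant = -6*12 - (2)^2 = -76
Discriminant = (6)^2 - 4*-76 = 340.0
Eigenvalues: lambda_1 = -6.2195, lambda_2 = 12.2195
The function is not convex.

0


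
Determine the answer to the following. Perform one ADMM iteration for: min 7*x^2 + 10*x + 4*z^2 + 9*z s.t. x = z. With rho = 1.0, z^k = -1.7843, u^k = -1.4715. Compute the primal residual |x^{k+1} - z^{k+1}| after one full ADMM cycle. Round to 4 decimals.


ADMM iteration with rho = 1.0, z^k = -1.7843, u^k = -1.4715
Step 1: x-update.
Minimize 7*x^2 + 10*x + (1.0/2)*(x + 1.7843 - 1.4715)^2
FOC: (2*7 + 1.0)*x = -10 + 1.0*(-1.7843 + 1.4715)
x^{k+1} = -0.6875
Step 2: z-update.
Minimize 4*z^2 + 9*z + (1.0/2)*(-0.6875 - z - 1.4715)^2
FOC: (2*4 + 1.0)*z = -9 + 1.0*(-0.6875 - 1.4715)
z^{k+1} = -1.2399
Step 3: u-update.
u^{k+1} = -1.4715 - 0.6875 + 1.2399 = -0.9191
Step 4: Primal residual = |-0.6875 + 1.2399| = 0.5524


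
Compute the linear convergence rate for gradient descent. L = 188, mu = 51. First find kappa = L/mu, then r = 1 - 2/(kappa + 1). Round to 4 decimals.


Step 1: Compute the condition number.
kappa = L/mu = 188/51 = 3.6863
Step 2: Compute the convergence rate.
r = 1 - 2/(kappa + 1) = 1 - 2*mu/(L + mu) = (L - mu)/(L + mu) = 137/239 = 0.5732


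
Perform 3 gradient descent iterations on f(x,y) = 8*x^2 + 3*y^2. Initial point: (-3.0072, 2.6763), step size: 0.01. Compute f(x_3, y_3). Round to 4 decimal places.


Gradient descent on f(x,y) = 8*x^2 + 3*y^2.
Starting point: (-3.0072, 2.6763), alpha = 0.01
Step 1: grad_x = 2*8*-3.0072 = -48.1152, grad_y = 2*3*2.6763 = 16.0578
  x_1 = -3.0072 - 0.01*-48.1152 = -2.526
  y_1 = 2.6763 - 0.01*16.0578 = 2.5157
Step 2: grad_x = 2*8*-2.526 = -40.4168, grad_y = 2*3*2.5157 = 15.0943
  x_2 = -2.526 - 0.01*-40.4168 = -2.1219
  y_2 = 2.5157 - 0.01*15.0943 = 2.3648
Step 3: grad_x = 2*8*-2.1219 = -33.9501, grad_y = 2*3*2.3648 = 14.1887
  x_3 = -2.1219 - 0.01*-33.9501 = -1.7824
  y_3 = 2.3648 - 0.01*14.1887 = 2.2229
f(-1.7824, 2.2229) = 8*(-1.7824)^2 + 3*2.2229^2 = 40.2388


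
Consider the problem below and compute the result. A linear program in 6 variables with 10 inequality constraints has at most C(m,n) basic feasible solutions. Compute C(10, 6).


Each vertex corresponds to some choice of n active constraints out of m, so the number of vertices is at most C(m, n) = m! / (n!(m-n)!).
m = 10, n = 6
Numerator: 10 * 9 * 8 * 7 * 6 * 5
Denominator: 6! = 720
C(10, 6) = 210


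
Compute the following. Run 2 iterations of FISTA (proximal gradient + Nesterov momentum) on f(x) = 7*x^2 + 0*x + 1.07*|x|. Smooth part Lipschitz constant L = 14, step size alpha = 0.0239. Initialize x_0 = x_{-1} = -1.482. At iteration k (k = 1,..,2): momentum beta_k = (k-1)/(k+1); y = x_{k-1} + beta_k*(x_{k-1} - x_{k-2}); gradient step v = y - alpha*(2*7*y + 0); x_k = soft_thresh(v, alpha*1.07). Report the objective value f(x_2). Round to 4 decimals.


FISTA on f(x) = 7*x^2 + 0*x + 1.07*|x|
L = 14, alpha = 0.0239
Iteration 1: beta = 0.0, y = -1.482 + 0.0*(-1.482 + 1.482) = -1.482
  grad(y) = -20.748, v = y - alpha*grad = -0.9861
  prox(v) = soft_thresh(-0.9861, 0.0256) = -0.9605
Iteration 2: beta = 0.3333, y = -0.9605 + 0.3333*(-0.9605 + 1.482) = -0.7867
  grad(y) = -11.0143, v = y - alpha*grad = -0.5235
  prox(v) = soft_thresh(-0.5235, 0.0256) = -0.4979
f(x_2) = 7*(-0.4979)^2 + 0*(-0.4979) + 1.07*|-0.4979| = 2.2682


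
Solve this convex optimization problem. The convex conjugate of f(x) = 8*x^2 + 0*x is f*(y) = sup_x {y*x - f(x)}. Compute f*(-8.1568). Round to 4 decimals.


f*(y) = sup_x {y*x - a*x^2 - b*x} = sup_x {(y-b)*x - a*x^2}
FOC: (y - b) - 2a*x = 0 => x* = (y - b)/(2a)
x* = (-8.1568 - 0)/(2*8) = -0.5098
f*(-8.1568) = (y-b)^2/(4a) = (-8.1568 - 0)^2/(4*8)
= 66.5334/32 = 2.0792


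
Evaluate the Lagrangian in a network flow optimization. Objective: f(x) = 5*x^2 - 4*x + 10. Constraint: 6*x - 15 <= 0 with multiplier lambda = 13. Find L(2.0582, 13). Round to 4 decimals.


Step 1: Evaluate f(x).
f(2.0582) = 5*2.0582^2 - 4*2.0582 + 10 = 22.9481
Step 2: Evaluate g(x).
g(2.0582) = 6*2.0582 - 15 = -2.6508
Step 3: Compute Lagrangian.
L = 22.9481 + 13*-2.6508 = -11.5123


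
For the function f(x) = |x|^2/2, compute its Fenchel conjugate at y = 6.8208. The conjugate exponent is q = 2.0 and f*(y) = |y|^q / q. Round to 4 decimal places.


The conjugate exponent q satisfies 1/p + 1/q = 1.
p = 2, so q = 2/(2 - 1) = 2.0
|y|^q = 6.8208^2.0 = 46.5233
f*(6.8208) = 46.5233 / 2.0 = 23.2617


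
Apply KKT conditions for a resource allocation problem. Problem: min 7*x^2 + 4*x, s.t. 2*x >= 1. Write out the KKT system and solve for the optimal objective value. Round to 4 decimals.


Step 1: Try lambda = 0 (constraint inactive).
x_unc = -4/(2*7) = -0.2857
Check: 2*-0.2857 = -0.5714 < 1 -- violated!
Step 2: Constraint must be active: 2*x = 1
x* = 1/2 = 0.5
lambda = (2*7*0.5 + 4)/2 = 5.5
Step 3: Compute optimal value.
f(x*) = 7*0.5^2 + 4*0.5 = 3.75


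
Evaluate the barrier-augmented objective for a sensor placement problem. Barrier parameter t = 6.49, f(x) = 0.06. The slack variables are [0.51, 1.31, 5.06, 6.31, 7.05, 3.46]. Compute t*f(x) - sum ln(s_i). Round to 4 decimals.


Step 1: Compute log-barrier.
ln values: [-0.6733, 0.27, 1.6214, 1.8421, 1.953, 1.2413]
phi = -(-0.6733 + 0.27 + 1.6214 + 1.8421 + 1.953 + 1.2413) = -6.2545
Step 2: Compute augmented objective.
t*f(x) = 6.49*0.06 = 0.3894
Total = 0.3894 - 6.2545 = -5.8651


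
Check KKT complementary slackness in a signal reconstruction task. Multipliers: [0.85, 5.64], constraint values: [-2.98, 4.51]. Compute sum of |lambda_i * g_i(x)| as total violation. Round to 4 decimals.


KKT complementary slackness check:
lambda_1 * g_1 = 0.85 * -2.98 = -2.533
lambda_2 * g_2 = 5.64 * 4.51 = 25.4364
Total violation = 2.533 + 25.4364 = 27.9694


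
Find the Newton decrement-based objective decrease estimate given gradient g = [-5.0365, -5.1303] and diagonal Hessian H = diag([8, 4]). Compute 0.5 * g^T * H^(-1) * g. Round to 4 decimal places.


Step 1: H is diagonal, so H^(-1) * g = [-0.6296, -1.2826].
Step 2: g^T H^(-1) g = sum_i g_i^2 / H_ii
  = (-5.0365)^2/8 + (-5.1303)^2/4
  = 3.1708 + 6.58 = 9.7508
Step 3: Objective decrease = 0.5 * g^T H^(-1) g = 4.8754


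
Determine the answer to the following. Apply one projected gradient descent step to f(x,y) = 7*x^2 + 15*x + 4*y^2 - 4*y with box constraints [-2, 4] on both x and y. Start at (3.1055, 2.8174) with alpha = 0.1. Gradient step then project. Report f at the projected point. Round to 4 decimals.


Step 1: Compute gradient at (3.1055, 2.8174).
grad_x = 2*7*3.1055 + 15 = 58.477
grad_y = 2*4*2.8174 - 4 = 18.5392
Step 2: Gradient step.
x_raw = 3.1055 - 0.1*58.477 = -2.7422
y_raw = 2.8174 - 0.1*18.5392 = 0.9635
Step 3: Project onto [-2, 4].
x_proj = clip(-2.7422) = -2.0
y_proj = clip(0.9635) = 0.9635
Step 4: Evaluate f.
f(-2.0, 0.9635) = -2.1407


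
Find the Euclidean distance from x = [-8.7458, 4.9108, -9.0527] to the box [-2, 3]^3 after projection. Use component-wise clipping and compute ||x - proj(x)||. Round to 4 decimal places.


Project each component onto [-2, 3].
clip(-8.7458) = -2.0, clip(4.9108) = 3.0, clip(-9.0527) = -2.0
Projection = [-2.0, 3.0, -2.0]
Squared diffs: [45.5058, 3.6512, 49.7406]
Distance = sqrt(98.8976) = 9.9447


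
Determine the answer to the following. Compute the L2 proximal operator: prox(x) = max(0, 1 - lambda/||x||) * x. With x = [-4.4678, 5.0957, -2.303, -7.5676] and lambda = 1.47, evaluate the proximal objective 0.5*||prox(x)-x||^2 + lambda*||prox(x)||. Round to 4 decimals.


Step 1: Compute ||x||.
||x|| = 10.4163
Step 2: Compute scaling factor.
scale = max(0, 1 - 1.47/10.4163) = 0.8589
Step 3: prox(x) = [-3.8373, 4.3766, -1.978, -6.4996]
||prox(x)|| = 8.9463
Step 4: Proximal objective.
0.5*||prox-x||^2 = 1.0805
lambda*||prox|| = 13.1511
Total = 14.2315


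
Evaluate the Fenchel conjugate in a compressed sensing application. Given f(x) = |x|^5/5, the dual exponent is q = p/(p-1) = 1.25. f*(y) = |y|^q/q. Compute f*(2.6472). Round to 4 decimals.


The conjugate exponent q satisfies 1/p + 1/q = 1.
p = 5, so q = 5/(5 - 1) = 1.25
|y|^q = 2.6472^1.25 = 3.3766
f*(2.6472) = 3.3766 / 1.25 = 2.7013


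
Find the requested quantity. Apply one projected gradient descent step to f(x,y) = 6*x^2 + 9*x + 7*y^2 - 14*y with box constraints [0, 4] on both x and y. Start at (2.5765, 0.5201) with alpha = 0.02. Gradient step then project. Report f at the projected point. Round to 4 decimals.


Step 1: Compute gradient at (2.5765, 0.5201).
grad_x = 2*6*2.5765 + 9 = 39.918
grad_y = 2*7*0.5201 - 14 = -6.7186
Step 2: Gradient step.
x_raw = 2.5765 - 0.02*39.918 = 1.7781
y_raw = 0.5201 - 0.02*-6.7186 = 0.6545
Step 3: Project onto [0, 4].
x_proj = clip(1.7781) = 1.7781
y_proj = clip(0.6545) = 0.6545
Step 4: Evaluate f.
f(1.7781, 0.6545) = 28.8097


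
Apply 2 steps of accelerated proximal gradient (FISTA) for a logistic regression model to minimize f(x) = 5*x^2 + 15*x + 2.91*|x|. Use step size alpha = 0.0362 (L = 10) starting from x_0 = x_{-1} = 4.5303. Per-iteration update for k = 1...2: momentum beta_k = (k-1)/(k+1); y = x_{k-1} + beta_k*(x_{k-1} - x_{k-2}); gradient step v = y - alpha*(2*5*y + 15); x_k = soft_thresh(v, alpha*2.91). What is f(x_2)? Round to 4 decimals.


FISTA on f(x) = 5*x^2 + 15*x + 2.91*|x|
L = 10, alpha = 0.0362
Iteration 1: beta = 0.0, y = 4.5303 + 0.0*(4.5303 - 4.5303) = 4.5303
  grad(y) = 60.303, v = y - alpha*grad = 2.3473
  prox(v) = soft_thresh(2.3473, 0.1053) = 2.242
Iteration 2: beta = 0.3333, y = 2.242 + 0.3333*(2.242 - 4.5303) = 1.4792
  grad(y) = 29.7922, v = y - alpha*grad = 0.4007
  prox(v) = soft_thresh(0.4007, 0.1053) = 0.2954
f(x_2) = 5*0.2954^2 + 15*0.2954 + 2.91*|0.2954| = 5.7269


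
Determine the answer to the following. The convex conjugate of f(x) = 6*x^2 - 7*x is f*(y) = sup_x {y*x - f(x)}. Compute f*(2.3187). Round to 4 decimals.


f*(y) = sup_x {y*x - a*x^2 - b*x} = sup_x {(y-b)*x - a*x^2}
FOC: (y - b) - 2a*x = 0 => x* = (y - b)/(2a)
x* = (2.3187 + 7)/(2*6) = 0.7766
f*(2.3187) = (y-b)^2/(4a) = (2.3187 + 7)^2/(4*6)
= 86.8382/24 = 3.6183


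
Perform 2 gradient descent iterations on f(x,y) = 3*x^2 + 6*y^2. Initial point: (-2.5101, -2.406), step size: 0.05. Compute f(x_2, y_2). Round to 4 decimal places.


Gradient descent on f(x,y) = 3*x^2 + 6*y^2.
Starting point: (-2.5101, -2.406), alpha = 0.05
Step 1: grad_x = 2*3*-2.5101 = -15.0606, grad_y = 2*6*-2.406 = -28.872
  x_1 = -2.5101 - 0.05*-15.0606 = -1.7571
  y_1 = -2.406 - 0.05*-28.872 = -0.9624
Step 2: grad_x = 2*3*-1.7571 = -10.5424, grad_y = 2*6*-0.9624 = -11.5488
  x_2 = -1.7571 - 0.05*-10.5424 = -1.2299
  y_2 = -0.9624 - 0.05*-11.5488 = -0.385
f(-1.2299, -0.385) = 3*(-1.2299)^2 + 6*(-0.385)^2 = 5.4275


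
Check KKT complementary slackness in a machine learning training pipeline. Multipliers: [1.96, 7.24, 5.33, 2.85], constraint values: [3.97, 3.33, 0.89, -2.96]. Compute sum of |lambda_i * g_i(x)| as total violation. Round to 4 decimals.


KKT complementary slackness check:
lambda_1 * g_1 = 1.96 * 3.97 = 7.7812
lambda_2 * g_2 = 7.24 * 3.33 = 24.1092
lambda_3 * g_3 = 5.33 * 0.89 = 4.7437
lambda_4 * g_4 = 2.85 * -2.96 = -8.436
Total violation = 7.7812 + 24.1092 + 4.7437 + 8.436 = 45.0701


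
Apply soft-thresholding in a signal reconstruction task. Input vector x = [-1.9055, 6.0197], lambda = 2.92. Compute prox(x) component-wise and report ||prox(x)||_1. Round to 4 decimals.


Soft-thresholding with lambda = 2.92:
prox(-1.9055) = sign(-1.9055)*max(|-1.9055| - 2.92, 0) = 0.0
prox(6.0197) = sign(6.0197)*max(|6.0197| - 2.92, 0) = 3.0997
prox(x) = [0.0, 3.0997]
||prox(x)||_1 = 0.0 + 3.0997 = 3.0997


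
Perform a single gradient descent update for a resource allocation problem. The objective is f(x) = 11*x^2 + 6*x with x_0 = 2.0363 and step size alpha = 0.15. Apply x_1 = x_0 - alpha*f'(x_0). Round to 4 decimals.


We compute the gradient at x_0 and apply the update.
f'(x) = 22*x + 6
f'(2.0363) = 22*2.0363 + 6 = 50.7986
x_1 = 2.0363 - 0.15*50.7986 = -5.5835


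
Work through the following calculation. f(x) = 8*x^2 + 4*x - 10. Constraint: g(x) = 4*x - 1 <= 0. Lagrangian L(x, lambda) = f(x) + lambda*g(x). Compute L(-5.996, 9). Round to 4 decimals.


Step 1: Evaluate f(x).
f(-5.996) = 8*(-5.996)^2 + 4*(-5.996) - 10 = 253.6321
Step 2: Evaluate g(x).
g(-5.996) = 4*-5.996 - 1 = -24.984
Step 3: Compute Lagrangian.
L = 253.6321 + 9*-24.984 = 28.7761


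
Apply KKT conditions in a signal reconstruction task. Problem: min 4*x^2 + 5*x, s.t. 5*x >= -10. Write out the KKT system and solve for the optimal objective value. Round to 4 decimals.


Step 1: Try lambda = 0 (constraint inactive).
Stationarity: 2*4*x + 5 = 0
x* = -5/(2*4) = -0.625
Check constraint: 5*-0.625 = -3.125 >= -10 -- satisfied.
Step 2: Compute optimal value.
f(x*) = 4*(-0.625)^2 + 5*(-0.625) = -1.5625


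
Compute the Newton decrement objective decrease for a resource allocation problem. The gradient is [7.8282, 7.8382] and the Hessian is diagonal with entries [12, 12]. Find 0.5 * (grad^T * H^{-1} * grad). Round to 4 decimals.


Step 1: H is diagonal, so H^(-1) * g = [0.6524, 0.6532].
Step 2: g^T H^(-1) g = sum_i g_i^2 / H_ii
  = (7.8282)^2/12 + (7.8382)^2/12
  = 5.1067 + 5.1198 = 10.2265
Step 3: Objective decrease = 0.5 * g^T H^(-1) g = 5.1133


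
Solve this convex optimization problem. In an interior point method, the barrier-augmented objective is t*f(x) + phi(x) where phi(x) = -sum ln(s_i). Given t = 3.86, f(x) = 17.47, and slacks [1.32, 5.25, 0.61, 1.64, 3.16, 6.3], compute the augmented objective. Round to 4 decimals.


Step 1: Compute log-barrier.
ln values: [0.2776, 1.6582, -0.4943, 0.4947, 1.1506, 1.8405]
phi = -(0.2776 + 1.6582 - 0.4943 + 0.4947 + 1.1506 + 1.8405) = -4.9274
Step 2: Compute augmented objective.
t*f(x) = 3.86*17.47 = 67.4342
Total = 67.4342 - 4.9274 = 62.5068


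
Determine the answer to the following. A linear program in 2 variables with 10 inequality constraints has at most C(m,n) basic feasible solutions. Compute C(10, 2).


Each vertex corresponds to some choice of n active constraints out of m, so the number of vertices is at most C(m, n) = m! / (n!(m-n)!).
m = 10, n = 2
Numerator: 10 * 9
Denominator: 2! = 2
C(10, 2) = 45


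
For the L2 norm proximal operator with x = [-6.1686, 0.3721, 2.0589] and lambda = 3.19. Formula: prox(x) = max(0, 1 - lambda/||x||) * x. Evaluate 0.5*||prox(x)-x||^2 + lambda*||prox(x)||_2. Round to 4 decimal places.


Step 1: Compute ||x||.
||x|| = 6.5138
Step 2: Compute scaling factor.
scale = max(0, 1 - 3.19/6.5138) = 0.5103
Step 3: prox(x) = [-3.1476, 0.1899, 1.0506]
||prox(x)|| = 3.3238
Step 4: Proximal objective.
0.5*||prox-x||^2 = 5.0881
lambda*||prox|| = 10.6029
Total = 15.6909


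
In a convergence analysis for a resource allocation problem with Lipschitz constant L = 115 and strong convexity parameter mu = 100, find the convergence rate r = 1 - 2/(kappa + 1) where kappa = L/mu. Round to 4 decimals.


Step 1: Compute the condition number.
kappa = L/mu = 115/100 = 1.15
Step 2: Compute the convergence rate.
r = 1 - 2/(kappa + 1) = 1 - 2*mu/(L + mu) = (L - mu)/(L + mu) = 15/215 = 0.0698


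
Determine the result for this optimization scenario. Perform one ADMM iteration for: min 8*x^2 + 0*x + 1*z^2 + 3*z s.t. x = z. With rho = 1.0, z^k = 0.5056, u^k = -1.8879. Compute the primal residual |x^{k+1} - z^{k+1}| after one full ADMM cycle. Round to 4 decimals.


ADMM iteration with rho = 1.0, z^k = 0.5056, u^k = -1.8879
Step 1: x-update.
Minimize 8*x^2 + 0*x + (1.0/2)*(x - 0.5056 - 1.8879)^2
FOC: (2*8 + 1.0)*x = 0 + 1.0*(0.5056 + 1.8879)
x^{k+1} = 0.1408
Step 2: z-update.
Minimize 1*z^2 + 3*z + (1.0/2)*(0.1408 - z - 1.8879)^2
FOC: (2*1 + 1.0)*z = -3 + 1.0*(0.1408 - 1.8879)
z^{k+1} = -1.5824
Step 3: u-update.
u^{k+1} = -1.8879 + 0.1408 + 1.5824 = -0.1647
Step 4: Primal residual = |0.1408 + 1.5824| = 1.7232


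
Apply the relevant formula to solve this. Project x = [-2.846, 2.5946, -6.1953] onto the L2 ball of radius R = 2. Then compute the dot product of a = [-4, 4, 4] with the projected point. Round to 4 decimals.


Step 1: Compute ||x|| (intermediates to 6 decimals).
||x|| = sqrt((-2.846)^2 + 2.5946^2 + (-6.1953)^2) = 7.294752
Step 2: Project.
Since ||x|| > R, scale = R/||x|| = 2/7.294752 = 0.27417, proj(x) = scale * x
proj(x) = [-0.780288, 0.711361, -1.698565]
Step 3: Dot product.
a^T * proj(x) = -4*(-0.780288) + 4*0.711361 + 4*(-1.698565) = -0.8277


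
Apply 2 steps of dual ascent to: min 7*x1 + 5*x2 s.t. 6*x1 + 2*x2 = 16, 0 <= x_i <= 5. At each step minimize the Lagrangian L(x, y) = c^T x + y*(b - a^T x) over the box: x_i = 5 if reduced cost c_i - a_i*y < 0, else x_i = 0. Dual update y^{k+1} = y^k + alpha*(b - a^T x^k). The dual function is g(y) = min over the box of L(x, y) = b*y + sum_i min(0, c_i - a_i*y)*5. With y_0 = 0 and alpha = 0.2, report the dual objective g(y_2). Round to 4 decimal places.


Dual ascent for LP: min 7*x1 + 5*x2, 6*x1 + 2*x2 = 16, 0 <= x_i <= 5
Step 1: y^k = 0.0, reduced costs: (7.0, 5.0)
  x^k = (0.0, 0.0), subgradient = b - a^T x = 16.0
  y^{k+1} = 0.0 + 0.2*16.0 = 3.2
Step 2: y^k = 3.2, reduced costs: (-12.2, -1.4)
  x^k = (5.0, 5.0), subgradient = b - a^T x = -24.0
  y^{k+1} = 3.2 + 0.2*-24.0 = -1.6
Dual objective at y_2 = -1.6: reduced costs (16.6, 8.2), box minimizer x = (0.0, 0.0)
g(y_2) = b*y + (c1 - a1*y)*x1 + (c2 - a2*y)*x2 = 16*(-1.6) + 16.6*0.0 + 8.2*0.0 = -25.6 + 0.0 + 0.0 = -25.6


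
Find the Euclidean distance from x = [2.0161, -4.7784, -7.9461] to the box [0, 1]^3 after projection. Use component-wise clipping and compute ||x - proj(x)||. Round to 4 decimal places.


Project each component onto [0, 1].
clip(2.0161) = 1.0, clip(-4.7784) = 0.0, clip(-7.9461) = 0.0
Projection = [1.0, 0.0, 0.0]
Squared diffs: [1.0325, 22.8331, 63.1405]
Distance = sqrt(87.0061) = 9.3277


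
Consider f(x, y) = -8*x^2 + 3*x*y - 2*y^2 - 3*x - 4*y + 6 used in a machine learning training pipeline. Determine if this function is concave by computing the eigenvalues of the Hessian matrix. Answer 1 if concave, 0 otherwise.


The Hessian of f(x,y) = -8*x^2 + 3*x*y - 2*y^2 - 3*x - 4*y + 6 is:
H = [[-16, 3], [3, -4]]
Trace = -16 - 4 = -20
Determinant = -16*-4 - (3)^2 = 55
Discriminant = (-20)^2 - 4*55 = 180.0
Eigenvalues: lambda_1 = -16.7082, lambda_2 = -3.2918
The function is concave.

1


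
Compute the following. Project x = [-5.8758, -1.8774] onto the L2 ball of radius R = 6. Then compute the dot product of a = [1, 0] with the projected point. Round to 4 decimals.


Step 1: Compute ||x|| (intermediates to 6 decimals).
||x|| = sqrt((-5.8758)^2 + (-1.8774)^2) = 6.16844
Step 2: Project.
Since ||x|| > R, scale = R/||x|| = 6/6.16844 = 0.972693, proj(x) = scale * x
proj(x) = [-5.71535, -1.826134]
Step 3: Dot product.
a^T * proj(x) = 1*(-5.71535) + 0*(-1.826134) = -5.7154


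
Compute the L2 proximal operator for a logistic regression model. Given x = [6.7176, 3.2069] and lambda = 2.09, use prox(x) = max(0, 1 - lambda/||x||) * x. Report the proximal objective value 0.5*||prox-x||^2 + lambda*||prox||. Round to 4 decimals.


Step 1: Compute ||x||.
||x|| = 7.4438
Step 2: Compute scaling factor.
scale = max(0, 1 - 2.09/7.4438) = 0.7192
Step 3: prox(x) = [4.8315, 2.3065]
||prox(x)|| = 5.3538
Step 4: Proximal objective.
0.5*||prox-x||^2 = 2.1841
lambda*||prox|| = 11.1894
Total = 13.3735


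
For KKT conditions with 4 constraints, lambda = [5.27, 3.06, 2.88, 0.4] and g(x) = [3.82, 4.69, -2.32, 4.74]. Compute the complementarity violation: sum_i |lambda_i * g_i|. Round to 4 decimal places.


KKT complementary slackness check:
lambda_1 * g_1 = 5.27 * 3.82 = 20.1314
lambda_2 * g_2 = 3.06 * 4.69 = 14.3514
lambda_3 * g_3 = 2.88 * -2.32 = -6.6816
lambda_4 * g_4 = 0.4 * 4.74 = 1.896
Total violation = 20.1314 + 14.3514 + 6.6816 + 1.896 = 43.0604


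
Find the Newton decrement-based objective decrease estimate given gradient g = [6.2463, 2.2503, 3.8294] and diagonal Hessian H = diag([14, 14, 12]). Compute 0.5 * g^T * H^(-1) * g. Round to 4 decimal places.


Step 1: H is diagonal, so H^(-1) * g = [0.4462, 0.1607, 0.3191].
Step 2: g^T H^(-1) g = sum_i g_i^2 / H_ii
  = (6.2463)^2/14 + (2.2503)^2/14 + (3.8294)^2/12
  = 2.7869 + 0.3617 + 1.222 = 4.3706
Step 3: Objective decrease = 0.5 * g^T H^(-1) g = 2.1853


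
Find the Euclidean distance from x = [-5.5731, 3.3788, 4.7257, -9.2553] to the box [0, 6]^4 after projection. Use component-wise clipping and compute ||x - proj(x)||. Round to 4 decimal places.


Project each component onto [0, 6].
clip(-5.5731) = 0.0, clip(3.3788) = 3.3788, clip(4.7257) = 4.7257, clip(-9.2553) = 0.0
Projection = [0.0, 3.3788, 4.7257, 0.0]
Squared diffs: [31.0594, 0.0, 0.0, 85.6606]
Distance = sqrt(116.72) = 10.8037


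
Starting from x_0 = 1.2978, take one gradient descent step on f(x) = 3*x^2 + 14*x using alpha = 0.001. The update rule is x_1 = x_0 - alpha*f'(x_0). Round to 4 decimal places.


We compute the gradient at x_0 and apply the update.
f'(x) = 6*x + 14
f'(1.2978) = 6*1.2978 + 14 = 21.7868
x_1 = 1.2978 - 0.001*21.7868 = 1.276


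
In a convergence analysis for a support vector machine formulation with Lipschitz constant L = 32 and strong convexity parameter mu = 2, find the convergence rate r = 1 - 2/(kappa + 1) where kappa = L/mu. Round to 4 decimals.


Step 1: Compute the condition number.
kappa = L/mu = 32/2 = 16.0
Step 2: Compute the convergence rate.
r = 1 - 2/(kappa + 1) = 1 - 2*mu/(L + mu) = (L - mu)/(L + mu) = 30/34 = 0.8824


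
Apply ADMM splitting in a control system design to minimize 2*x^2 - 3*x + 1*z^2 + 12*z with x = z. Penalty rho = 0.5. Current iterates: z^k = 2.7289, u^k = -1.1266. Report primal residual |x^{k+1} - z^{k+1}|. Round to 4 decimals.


ADMM iteration with rho = 0.5, z^k = 2.7289, u^k = -1.1266
Step 1: x-update.
Minimize 2*x^2 - 3*x + (0.5/2)*(x - 2.7289 - 1.1266)^2
FOC: (2*2 + 0.5)*x = 3 + 0.5*(2.7289 + 1.1266)
x^{k+1} = 1.0951
Step 2: z-update.
Minimize 1*z^2 + 12*z + (0.5/2)*(1.0951 - z - 1.1266)^2
FOC: (2*1 + 0.5)*z = -12 + 0.5*(1.0951 - 1.1266)
z^{k+1} = -4.8063
Step 3: u-update.
u^{k+1} = -1.1266 + 1.0951 + 4.8063 = 4.7748
Step 4: Primal residual = |1.0951 + 4.8063| = 5.9014


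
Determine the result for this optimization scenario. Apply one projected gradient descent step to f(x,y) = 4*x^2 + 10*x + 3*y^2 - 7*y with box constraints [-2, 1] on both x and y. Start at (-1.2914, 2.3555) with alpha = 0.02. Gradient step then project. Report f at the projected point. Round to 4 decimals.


Step 1: Compute gradient at (-1.2914, 2.3555).
grad_x = 2*4*-1.2914 + 10 = -0.3312
grad_y = 2*3*2.3555 - 7 = 7.133
Step 2: Gradient step.
x_raw = -1.2914 - 0.02*-0.3312 = -1.2848
y_raw = 2.3555 - 0.02*7.133 = 2.2128
Step 3: Project onto [-2, 1].
x_proj = clip(-1.2848) = -1.2848
y_proj = clip(2.2128) = 1.0
Step 4: Evaluate f.
f(-1.2848, 1.0) = -10.2452


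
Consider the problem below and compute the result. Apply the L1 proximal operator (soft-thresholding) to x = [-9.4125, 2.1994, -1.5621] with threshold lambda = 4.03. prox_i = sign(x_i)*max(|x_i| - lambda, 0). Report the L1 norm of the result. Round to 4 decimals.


Soft-thresholding with lambda = 4.03:
prox(-9.4125) = sign(-9.4125)*max(|-9.4125| - 4.03, 0) = -5.3825
prox(2.1994) = sign(2.1994)*max(|2.1994| - 4.03, 0) = 0.0
prox(-1.5621) = sign(-1.5621)*max(|-1.5621| - 4.03, 0) = 0.0
prox(x) = [-5.3825, 0.0, 0.0]
||prox(x)||_1 = 5.3825 + 0.0 + 0.0 = 5.3825
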